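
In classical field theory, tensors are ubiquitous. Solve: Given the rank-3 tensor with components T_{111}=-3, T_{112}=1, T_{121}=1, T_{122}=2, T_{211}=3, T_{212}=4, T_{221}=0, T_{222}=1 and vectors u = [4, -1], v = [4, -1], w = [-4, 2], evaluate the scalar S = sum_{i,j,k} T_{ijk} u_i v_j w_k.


S = sum over i,j,k of T_{ijk} u_i v_j w_k. Expanding all 8 terms:
T_{111}*u_1*v_1*w_1 = -3*4*4*-4 = 192  (running total: 192)
T_{112}*u_1*v_1*w_2 = 1*4*4*2 = 32  (running total: 224)
T_{121}*u_1*v_2*w_1 = 1*4*-1*-4 = 16  (running total: 240)
T_{122}*u_1*v_2*w_2 = 2*4*-1*2 = -16  (running total: 224)
T_{211}*u_2*v_1*w_1 = 3*-1*4*-4 = 48  (running total: 272)
T_{212}*u_2*v_1*w_2 = 4*-1*4*2 = -32  (running total: 240)
T_{221}*u_2*v_2*w_1 = 0*-1*-1*-4 = 0  (running total: 240)
T_{222}*u_2*v_2*w_2 = 1*-1*-1*2 = 2  (running total: 242)
S = 242

242


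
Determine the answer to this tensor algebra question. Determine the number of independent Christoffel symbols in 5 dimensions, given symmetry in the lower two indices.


Christoffel symbols Gamma^k_{ij} are symmetric in i,j, so there are d * d(d+1)/2 independent symbols.
d = 5
d(d+1)/2 = 5 * 6 / 2 = 15
Total = 5 * 15 = 75

75


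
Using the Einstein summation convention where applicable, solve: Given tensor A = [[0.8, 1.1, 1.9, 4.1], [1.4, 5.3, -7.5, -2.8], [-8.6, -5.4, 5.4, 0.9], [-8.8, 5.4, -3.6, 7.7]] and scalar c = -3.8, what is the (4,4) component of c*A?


Scalar multiplication: (cA)_{ij} = c * A_{ij}.
c = -3.8
A_{44} = 7.7
(cA)_{44} = -3.8 * 7.7 = -29.26

-29.26


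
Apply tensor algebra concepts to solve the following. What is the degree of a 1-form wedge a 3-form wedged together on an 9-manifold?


The degree of a wedge product is the sum of the degrees of the individual forms.
Degrees: 1, 3
Total degree = 1 + 3 = 4

4


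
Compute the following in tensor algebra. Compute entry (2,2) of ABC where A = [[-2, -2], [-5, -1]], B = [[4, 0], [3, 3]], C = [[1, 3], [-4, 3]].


(ABC)_{22} = sum_m (AB)_{2m} C_{m2}. First compute row 2 of AB.
(AB)_{21} = -5*4 + -1*3 = -23
(AB)_{22} = -5*0 + -1*3 = -3
Now contract with column 2 of C:
(AB)_{21} * C_{12} = -23 * 3 = -69
(AB)_{22} * C_{22} = -3 * 3 = -9
(ABC)_{22} = -69 + -9 = -78

-78


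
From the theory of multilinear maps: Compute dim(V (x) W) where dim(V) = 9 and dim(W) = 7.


The dimension of a tensor product is the product of dimensions.
dim(V) = 9, dim(W) = 7
dim(V (x) W) = 9 * 7 = 63

63


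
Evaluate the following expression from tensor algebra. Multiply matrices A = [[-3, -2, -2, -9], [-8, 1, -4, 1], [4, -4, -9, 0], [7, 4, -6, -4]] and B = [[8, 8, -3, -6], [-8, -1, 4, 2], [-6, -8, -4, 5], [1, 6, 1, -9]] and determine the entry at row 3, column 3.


(AB)_{ij} = sum_k A_{ik} B_{kj}.
For i=3, j=3:
A_{31} * B_{13} = 4 * -3 = -12
A_{32} * B_{23} = -4 * 4 = -16
A_{33} * B_{33} = -9 * -4 = 36
A_{34} * B_{43} = 0 * 1 = 0
Sum = -12 + -16 + 36 + 0 = 8

8


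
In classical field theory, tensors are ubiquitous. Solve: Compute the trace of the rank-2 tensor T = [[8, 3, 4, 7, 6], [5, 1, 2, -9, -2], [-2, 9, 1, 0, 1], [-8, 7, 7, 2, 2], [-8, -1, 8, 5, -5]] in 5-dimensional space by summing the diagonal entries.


The contraction (trace) of a rank-2 tensor is the sum of its diagonal elements.
Diagonal entries: A[1,1] = 8, A[2,2] = 1, A[3,3] = 1, A[4,4] = 2, A[5,5] = -5
Tr(A) = 8 + 1 + 1 + 2 + -5 = 7

7


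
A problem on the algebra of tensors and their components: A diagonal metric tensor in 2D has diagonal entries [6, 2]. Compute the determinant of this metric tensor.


For a diagonal metric, the determinant is the product of diagonal entries.
Diagonal entries: 6, 2
det(g) = 6 * 2 = 12

12


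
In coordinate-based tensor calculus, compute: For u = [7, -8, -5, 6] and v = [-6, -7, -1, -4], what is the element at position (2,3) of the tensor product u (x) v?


The outer product entry T_{ij} = u_i * v_j.
We need i=2, j=3.
u_2 = -8, v_3 = -1
T_{2,3} = -8 * -1 = 8

8


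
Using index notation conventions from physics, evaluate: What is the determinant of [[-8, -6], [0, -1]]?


For a 2x2 matrix [[a, b], [c, d]], det = a*d - b*c.
a = -8, b = -6, c = 0, d = -1
a*d = -8 * -1 = 8
b*c = -6 * 0 = 0
det = 8 - 0 = 8

8


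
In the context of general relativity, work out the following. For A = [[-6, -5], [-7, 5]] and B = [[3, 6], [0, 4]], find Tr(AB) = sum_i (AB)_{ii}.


Tr(AB) = sum_i (AB)_{ii} where (AB)_{ii} = sum_k A_{ik} B_{ki}.
(AB)_{11} = -6*3 + -5*0 = -18
(AB)_{22} = -7*6 + 5*4 = -22
Tr(AB) = -18 + -22 = -40

-40


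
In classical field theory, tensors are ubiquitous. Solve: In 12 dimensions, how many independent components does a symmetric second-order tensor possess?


A symmetric rank-2 tensor in d dimensions has d(d+1)/2 independent components.
d = 12
d(d+1)/2 = 12 * 13 / 2 = 156 / 2 = 78

78


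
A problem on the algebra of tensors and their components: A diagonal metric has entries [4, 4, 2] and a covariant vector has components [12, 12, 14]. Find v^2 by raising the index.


To raise an index with a diagonal metric: v^i = v_i / g_{ii}.
For index 2: v_2 = 12, g_{22} = 4
v^2 = 12 / 4 = 3

3


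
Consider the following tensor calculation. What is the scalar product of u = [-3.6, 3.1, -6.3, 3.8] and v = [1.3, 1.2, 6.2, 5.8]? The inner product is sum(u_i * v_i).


The inner product u . v = sum of u_i * v_i.
Term-by-term: -3.6 * 1.3, 3.1 * 1.2, -6.3 * 6.2, 3.8 * 5.8
Products: -4.68, 3.72, -39.06, 22.04
Sum = -4.68 + 3.72 + -39.06 + 22.04 = -17.98

-17.98


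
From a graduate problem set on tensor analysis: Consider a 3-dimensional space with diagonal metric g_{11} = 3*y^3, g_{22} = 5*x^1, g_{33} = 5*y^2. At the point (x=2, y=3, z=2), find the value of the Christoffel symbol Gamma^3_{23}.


For a diagonal metric, Gamma^k_{ij} = (1/2) g^{kk} (dg_{ik}/dx_j + dg_{jk}/dx_i - dg_{ij}/dx_k).
The metric is diagonal, so g_{ab} = 0 for a != b.
At the given point: g_{11} = 81, g_{22} = 10, g_{33} = 45
g^{33} = 1/45
dg_{23}/dx_3 = 0 (off-diagonal)
dg_{33}/dx_2 = dg_{33}/dx_2 = 30
dg_{23}/dx_3 = 0 (off-diagonal)
Numerator = 0 + 30 - 0 = 30
Gamma^3_{23} = 30 / (2 * 45) = 1/3

1/3


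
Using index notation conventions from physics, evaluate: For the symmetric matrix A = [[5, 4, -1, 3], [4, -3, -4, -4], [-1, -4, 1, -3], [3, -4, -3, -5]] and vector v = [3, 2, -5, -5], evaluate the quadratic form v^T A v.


First compute Av:
(Av)_1 = 5*3 + 4*2 + -1*-5 + 3*-5 = 13
(Av)_2 = 4*3 + -3*2 + -4*-5 + -4*-5 = 46
(Av)_3 = -1*3 + -4*2 + 1*-5 + -3*-5 = -1
(Av)_4 = 3*3 + -4*2 + -3*-5 + -5*-5 = 41
Av = [13, 46, -1, 41]
Then v^T (Av) = 3*13 + 2*46 + -5*-1 + -5*41
= 39 + 92 + 5 + -205 = -69

-69


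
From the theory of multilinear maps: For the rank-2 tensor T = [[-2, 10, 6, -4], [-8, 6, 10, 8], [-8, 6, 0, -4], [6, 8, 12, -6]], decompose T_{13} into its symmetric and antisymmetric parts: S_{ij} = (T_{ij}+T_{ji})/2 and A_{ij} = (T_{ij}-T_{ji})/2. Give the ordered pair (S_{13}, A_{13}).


T_{13} = 6
T_{31} = -8
S_{13} = (6 + -8)/2 = -2/2 = -1
A_{13} = (6 - -8)/2 = 14/2 = 7
Check: S + A = -1 + 7 = 6 = T_{13}.

(-1, 7)


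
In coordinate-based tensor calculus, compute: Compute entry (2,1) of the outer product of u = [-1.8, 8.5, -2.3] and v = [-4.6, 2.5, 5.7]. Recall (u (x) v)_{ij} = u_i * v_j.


The outer product entry T_{ij} = u_i * v_j.
We need i=2, j=1.
u_2 = 8.5, v_1 = -4.6
T_{2,1} = 8.5 * -4.6 = -39.1

-39.1


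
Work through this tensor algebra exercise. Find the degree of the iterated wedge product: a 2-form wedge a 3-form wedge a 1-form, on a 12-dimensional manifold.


The degree of a wedge product is the sum of the degrees of the individual forms.
Degrees: 2, 3, 1
Total degree = 2 + 3 + 1 = 6

6


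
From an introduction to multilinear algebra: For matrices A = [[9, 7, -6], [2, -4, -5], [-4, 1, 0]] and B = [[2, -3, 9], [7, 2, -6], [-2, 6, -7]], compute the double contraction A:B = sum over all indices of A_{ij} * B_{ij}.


A:B = sum over all i,j of A_{ij} * B_{ij}.
Row 1: 9*2=18, 7*-3=-21, -6*9=-54 => row sum = -57
Row 2: 2*7=14, -4*2=-8, -5*-6=30 => row sum = 36
Row 3: -4*-2=8, 1*6=6, 0*-7=0 => row sum = 14
Total = -57 + 36 + 14 = -7

-7


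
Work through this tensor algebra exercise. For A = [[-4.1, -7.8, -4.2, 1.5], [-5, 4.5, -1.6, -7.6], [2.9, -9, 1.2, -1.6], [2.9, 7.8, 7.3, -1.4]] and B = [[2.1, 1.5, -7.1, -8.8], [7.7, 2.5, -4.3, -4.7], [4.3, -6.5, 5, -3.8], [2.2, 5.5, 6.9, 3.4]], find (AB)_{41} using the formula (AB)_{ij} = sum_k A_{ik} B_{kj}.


(AB)_{ij} = sum_k A_{ik} B_{kj}.
For i=4, j=1:
A_{41} * B_{11} = 2.9 * 2.1 = 6.09
A_{42} * B_{21} = 7.8 * 7.7 = 60.06
A_{43} * B_{31} = 7.3 * 4.3 = 31.39
A_{44} * B_{41} = -1.4 * 2.2 = -3.08
Sum = 6.09 + 60.06 + 31.39 + -3.08 = 94.46

94.46


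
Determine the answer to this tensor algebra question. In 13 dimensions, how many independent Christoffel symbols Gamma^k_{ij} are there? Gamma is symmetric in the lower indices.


Christoffel symbols Gamma^k_{ij} are symmetric in i,j, so there are d * d(d+1)/2 independent symbols.
d = 13
d(d+1)/2 = 13 * 14 / 2 = 91
Total = 13 * 91 = 1183

1183


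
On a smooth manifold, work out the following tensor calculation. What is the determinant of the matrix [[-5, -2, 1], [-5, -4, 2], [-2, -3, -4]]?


Expanding along the first row, det(A) = a11*M_11 - a12*M_12 + a13*M_13, where M_1j is the (1,j) minor.
Minor M_11 = -4*-4 - 2*-3 = 22
Minor M_12 = -5*-4 - 2*-2 = 24
Minor M_13 = -5*-3 - -4*-2 = 7
det = -5*(22) - -2*(24) + 1*(7)
    = -110 - -48 + 7
    = -55

-55


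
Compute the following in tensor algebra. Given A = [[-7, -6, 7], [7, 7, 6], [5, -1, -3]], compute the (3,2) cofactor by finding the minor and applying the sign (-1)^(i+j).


To find cofactor C_{32}, delete row 3 and column 2.
The resulting 2x2 submatrix is: [[-7, 7], [7, 6]]
Minor M_{32} = -7*6 - 7*7
  = -42 - 49 = -91
Sign = (-1)^(3+2) = (-1)^5 = -1
Cofactor C_{32} = -1 * -91 = 91

91


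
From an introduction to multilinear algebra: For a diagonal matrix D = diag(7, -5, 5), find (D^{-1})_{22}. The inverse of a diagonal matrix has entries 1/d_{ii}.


For a diagonal matrix, the inverse has entries (D^{-1})_{ii} = 1/d_{ii}.
The diagonal entries are: d_{11} = 7, d_{22} = -5, d_{33} = 5
We need (D^{-1})_{22} = 1/d_{22} = 1/-5 = -1/5

-1/5


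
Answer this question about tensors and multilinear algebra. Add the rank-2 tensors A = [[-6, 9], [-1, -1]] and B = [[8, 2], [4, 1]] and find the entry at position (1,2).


Tensor addition is component-wise: (A + B)_{ij} = A_{ij} + B_{ij}.
A_{12} = 9
B_{12} = 2
(A + B)_{12} = 9 + 2 = 11

11


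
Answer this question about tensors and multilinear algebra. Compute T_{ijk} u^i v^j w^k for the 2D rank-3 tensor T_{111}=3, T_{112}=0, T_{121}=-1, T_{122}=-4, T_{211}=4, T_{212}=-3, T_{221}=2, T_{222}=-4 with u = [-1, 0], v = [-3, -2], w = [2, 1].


S = sum over i,j,k of T_{ijk} u_i v_j w_k. Expanding all 8 terms:
T_{111}*u_1*v_1*w_1 = 3*-1*-3*2 = 18  (running total: 18)
T_{112}*u_1*v_1*w_2 = 0*-1*-3*1 = 0  (running total: 18)
T_{121}*u_1*v_2*w_1 = -1*-1*-2*2 = -4  (running total: 14)
T_{122}*u_1*v_2*w_2 = -4*-1*-2*1 = -8  (running total: 6)
T_{211}*u_2*v_1*w_1 = 4*0*-3*2 = 0  (running total: 6)
T_{212}*u_2*v_1*w_2 = -3*0*-3*1 = 0  (running total: 6)
T_{221}*u_2*v_2*w_1 = 2*0*-2*2 = 0  (running total: 6)
T_{222}*u_2*v_2*w_2 = -4*0*-2*1 = 0  (running total: 6)
S = 6

6


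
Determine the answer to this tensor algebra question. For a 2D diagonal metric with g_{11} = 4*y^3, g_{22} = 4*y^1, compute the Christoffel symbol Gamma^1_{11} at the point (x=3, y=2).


For a diagonal metric, Gamma^k_{ij} = (1/2) g^{kk} (dg_{ik}/dx_j + dg_{jk}/dx_i - dg_{ij}/dx_k).
The metric is diagonal, so g_{ab} = 0 for a != b.
At the given point: g_{11} = 32, g_{22} = 8
g^{11} = 1/32
dg_{11}/dx_1 = dg_{11}/dx_1 = 0
dg_{11}/dx_1 = dg_{11}/dx_1 = 0
dg_{11}/dx_1 = dg_{11}/dx_1 = 0
Numerator = 0 + 0 - 0 = 0
Gamma^1_{11} = 0 / (2 * 32) = 0

0


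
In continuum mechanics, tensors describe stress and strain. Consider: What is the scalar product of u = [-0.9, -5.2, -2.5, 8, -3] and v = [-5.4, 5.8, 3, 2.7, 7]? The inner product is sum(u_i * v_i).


The inner product u . v = sum of u_i * v_i.
Term-by-term: -0.9 * -5.4, -5.2 * 5.8, -2.5 * 3, 8 * 2.7, -3 * 7
Products: 4.86, -30.16, -7.5, 21.6, -21
Sum = 4.86 + -30.16 + -7.5 + 21.6 + -21 = -32.2

-32.2


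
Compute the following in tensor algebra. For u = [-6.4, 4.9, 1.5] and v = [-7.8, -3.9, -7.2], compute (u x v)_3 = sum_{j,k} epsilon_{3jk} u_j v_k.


(u x v)_3 = sum_{j,k} epsilon_{3jk} u_j v_k. Only permutations of (1,2,3) contribute; the two non-zero terms are:
eps_{312} u_1 v_2 = 1 * -6.4 * -3.9 = 24.96
eps_{321} u_2 v_1 = -1 * 4.9 * -7.8 = 38.22
(u x v)_3 = 63.18

63.18


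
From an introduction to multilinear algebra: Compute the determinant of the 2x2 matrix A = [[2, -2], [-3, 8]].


For a 2x2 matrix [[a, b], [c, d]], det = a*d - b*c.
a = 2, b = -2, c = -3, d = 8
a*d = 2 * 8 = 16
b*c = -2 * -3 = 6
det = 16 - 6 = 10

10


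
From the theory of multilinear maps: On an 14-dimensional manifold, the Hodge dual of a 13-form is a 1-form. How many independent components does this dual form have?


The Hodge dual of a p-form on an n-dimensional manifold is an (n-p)-form.
n = 14, p = 13, so dual degree = 14 - 13 = 1
The number of components is C(n, n-p) = C(14, 1) = 14

14


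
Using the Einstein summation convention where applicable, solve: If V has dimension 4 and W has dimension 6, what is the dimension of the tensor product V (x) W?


The dimension of a tensor product is the product of dimensions.
dim(V) = 4, dim(W) = 6
dim(V (x) W) = 4 * 6 = 24

24


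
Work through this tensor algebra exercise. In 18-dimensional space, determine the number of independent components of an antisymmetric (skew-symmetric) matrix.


An antisymmetric rank-2 tensor satisfies A_{ij} = -A_{ji}, so diagonal entries are zero.
The independent components are the upper-triangular entries: C(n, 2) = n(n-1)/2.
n = 18
C(18, 2) = 18 * 17 / 2 = 306 / 2 = 153

153


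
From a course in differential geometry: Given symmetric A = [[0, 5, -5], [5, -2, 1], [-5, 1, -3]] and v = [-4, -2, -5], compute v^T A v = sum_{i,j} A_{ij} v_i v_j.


First compute Av:
(Av)_1 = 0*-4 + 5*-2 + -5*-5 = 15
(Av)_2 = 5*-4 + -2*-2 + 1*-5 = -21
(Av)_3 = -5*-4 + 1*-2 + -3*-5 = 33
Av = [15, -21, 33]
Then v^T (Av) = -4*15 + -2*-21 + -5*33
= -60 + 42 + -165 = -183

-183


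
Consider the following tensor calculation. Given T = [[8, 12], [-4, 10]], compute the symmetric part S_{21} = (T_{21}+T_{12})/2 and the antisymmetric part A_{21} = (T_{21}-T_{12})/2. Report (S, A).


T_{21} = -4
T_{12} = 12
S_{21} = (-4 + 12)/2 = 8/2 = 4
A_{21} = (-4 - 12)/2 = -16/2 = -8
Check: S + A = 4 + -8 = -4 = T_{21}.

(4, -8)


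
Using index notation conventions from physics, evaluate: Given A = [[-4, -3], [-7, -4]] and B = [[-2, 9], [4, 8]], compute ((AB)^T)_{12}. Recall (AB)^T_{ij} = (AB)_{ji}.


(AB)^T_{ij} = (AB)_{ji} = sum_k A_{jk} B_{ki}.
For i=1, j=2 we need (AB)_{21}:
A_{21} * B_{11} = -7 * -2 = 14
A_{22} * B_{21} = -4 * 4 = -16
Sum = 14 + -16 = -2

-2


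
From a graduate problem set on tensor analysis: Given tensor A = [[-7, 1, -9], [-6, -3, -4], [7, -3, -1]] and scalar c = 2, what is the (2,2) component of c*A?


Scalar multiplication: (cA)_{ij} = c * A_{ij}.
c = 2
A_{22} = -3
(cA)_{22} = 2 * -3 = -6

-6


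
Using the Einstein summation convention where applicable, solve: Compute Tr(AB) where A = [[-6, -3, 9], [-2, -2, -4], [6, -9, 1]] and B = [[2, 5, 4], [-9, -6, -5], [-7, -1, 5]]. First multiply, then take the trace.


Tr(AB) = sum_i (AB)_{ii} where (AB)_{ii} = sum_k A_{ik} B_{ki}.
(AB)_{11} = -6*2 + -3*-9 + 9*-7 = -48
(AB)_{22} = -2*5 + -2*-6 + -4*-1 = 6
(AB)_{33} = 6*4 + -9*-5 + 1*5 = 74
Tr(AB) = -48 + 6 + 74 = 32

32


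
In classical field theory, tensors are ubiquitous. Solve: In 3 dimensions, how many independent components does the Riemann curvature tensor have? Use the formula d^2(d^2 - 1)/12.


The Riemann tensor in d dimensions has d^2(d^2 - 1)/12 independent components.
d = 3, so d^2 = 9
d^2 - 1 = 8
d^2(d^2 - 1) = 9 * 8 = 72
Divide by 12: 72 / 12 = 6

6


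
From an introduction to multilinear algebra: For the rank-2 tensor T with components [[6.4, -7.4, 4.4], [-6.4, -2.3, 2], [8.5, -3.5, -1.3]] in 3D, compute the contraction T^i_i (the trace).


The contraction (trace) of a rank-2 tensor is the sum of its diagonal elements.
Diagonal entries: A[1,1] = 6.4, A[2,2] = -2.3, A[3,3] = -1.3
Tr(A) = 6.4 + -2.3 + -1.3 = 2.8

2.8


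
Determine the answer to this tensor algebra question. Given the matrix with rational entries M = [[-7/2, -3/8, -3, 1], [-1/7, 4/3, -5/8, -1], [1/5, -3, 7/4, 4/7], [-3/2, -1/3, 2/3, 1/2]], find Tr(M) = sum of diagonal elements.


The trace is the sum of diagonal entries.
Diagonal: M[1,1] = -7/2, M[2,2] = 4/3, M[3,3] = 7/4, M[4,4] = 1/2
Tr(M) = -7/2 + 4/3 + 7/4 + 1/2
Computing step by step:
After adding M[1,1]: -7/2
After adding M[2,2]: -13/6
After adding M[3,3]: -5/12
After adding M[4,4]: 1/12
Tr(M) = 1/12

1/12


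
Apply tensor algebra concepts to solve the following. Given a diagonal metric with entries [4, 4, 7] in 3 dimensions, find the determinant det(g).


For a diagonal metric, the determinant is the product of diagonal entries.
Diagonal entries: 4, 4, 7
det(g) = 4 * 4 * 7 = 112

112


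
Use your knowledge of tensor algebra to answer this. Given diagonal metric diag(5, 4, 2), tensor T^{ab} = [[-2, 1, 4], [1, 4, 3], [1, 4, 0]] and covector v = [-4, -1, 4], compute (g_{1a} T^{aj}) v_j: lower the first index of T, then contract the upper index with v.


Step 1: lower the first index. For a diagonal metric, g_{ia} T^{aj} = g_{ii} T^{ij} (no sum on i).
g_{11} = 5
S_1{}^1 = 5 * T^{11} = 5 * -2 = -10
S_1{}^2 = 5 * T^{12} = 5 * 1 = 5
S_1{}^3 = 5 * T^{13} = 5 * 4 = 20
Step 2: contract S_1{}^j with v_j.
S_1{}^1 * v_1 = -10 * -4 = 40
S_1{}^2 * v_2 = 5 * -1 = -5
S_1{}^3 * v_3 = 20 * 4 = 80
Result = 40 + -5 + 80 = 115

115


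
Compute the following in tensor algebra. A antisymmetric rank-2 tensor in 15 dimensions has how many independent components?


A antisymmetric rank-2 tensor in d dimensions has d(d-1)/2 independent components.
d = 15
d(d-1)/2 = 15 * 14 / 2 = 210 / 2 = 105

105


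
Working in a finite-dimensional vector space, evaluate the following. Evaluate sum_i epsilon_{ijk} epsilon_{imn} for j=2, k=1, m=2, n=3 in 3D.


Using the identity: epsilon_{ijk} epsilon_{imn} = delta_{jm} delta_{kn} - delta_{jn} delta_{km}.
delta_{22} = 1
delta_{13} = 0
delta_{23} = 0
delta_{12} = 0
Result = 1 * 0 - 0 * 0 = 0 - 0 = 0

0


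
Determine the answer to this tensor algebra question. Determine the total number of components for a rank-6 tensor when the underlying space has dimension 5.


The number of components of a rank-r tensor in d dimensions is d^r.
Here d = 5 and r = 6.
5^6 = 15625

15625


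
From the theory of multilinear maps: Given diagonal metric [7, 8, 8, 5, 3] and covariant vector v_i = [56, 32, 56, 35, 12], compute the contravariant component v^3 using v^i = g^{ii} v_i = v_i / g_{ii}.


To raise an index with a diagonal metric: v^i = v_i / g_{ii}.
For index 3: v_3 = 56, g_{33} = 8
v^3 = 56 / 8 = 7

7


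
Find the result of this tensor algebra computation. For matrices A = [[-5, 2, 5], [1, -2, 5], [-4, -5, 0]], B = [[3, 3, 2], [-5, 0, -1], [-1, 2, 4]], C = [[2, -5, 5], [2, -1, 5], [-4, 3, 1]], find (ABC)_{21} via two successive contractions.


(ABC)_{21} = sum_m (AB)_{2m} C_{m1}. First compute row 2 of AB.
(AB)_{21} = 1*3 + -2*-5 + 5*-1 = 8
(AB)_{22} = 1*3 + -2*0 + 5*2 = 13
(AB)_{23} = 1*2 + -2*-1 + 5*4 = 24
Now contract with column 1 of C:
(AB)_{21} * C_{11} = 8 * 2 = 16
(AB)_{22} * C_{21} = 13 * 2 = 26
(AB)_{23} * C_{31} = 24 * -4 = -96
(ABC)_{21} = 16 + 26 + -96 = -54

-54


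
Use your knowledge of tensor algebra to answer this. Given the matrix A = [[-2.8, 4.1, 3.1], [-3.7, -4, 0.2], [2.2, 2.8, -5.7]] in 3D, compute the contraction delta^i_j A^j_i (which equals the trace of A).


The contraction (trace) of a rank-2 tensor is the sum of its diagonal elements.
Diagonal entries: A[1,1] = -2.8, A[2,2] = -4, A[3,3] = -5.7
Tr(A) = -2.8 + -4 + -5.7 = -12.5

-12.5


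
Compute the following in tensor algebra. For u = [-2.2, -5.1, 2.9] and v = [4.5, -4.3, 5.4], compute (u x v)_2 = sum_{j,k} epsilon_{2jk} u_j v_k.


(u x v)_2 = sum_{j,k} epsilon_{2jk} u_j v_k. Only permutations of (1,2,3) contribute; the two non-zero terms are:
eps_{213} u_1 v_3 = -1 * -2.2 * 5.4 = 11.88
eps_{231} u_3 v_1 = 1 * 2.9 * 4.5 = 13.05
(u x v)_2 = 24.93

24.93


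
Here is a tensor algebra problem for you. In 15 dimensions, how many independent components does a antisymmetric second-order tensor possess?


A antisymmetric rank-2 tensor in d dimensions has d(d-1)/2 independent components.
d = 15
d(d-1)/2 = 15 * 14 / 2 = 210 / 2 = 105

105


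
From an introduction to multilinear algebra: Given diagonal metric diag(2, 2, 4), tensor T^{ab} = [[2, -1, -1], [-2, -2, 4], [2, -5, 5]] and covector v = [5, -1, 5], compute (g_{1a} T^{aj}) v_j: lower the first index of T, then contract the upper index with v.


Step 1: lower the first index. For a diagonal metric, g_{ia} T^{aj} = g_{ii} T^{ij} (no sum on i).
g_{11} = 2
S_1{}^1 = 2 * T^{11} = 2 * 2 = 4
S_1{}^2 = 2 * T^{12} = 2 * -1 = -2
S_1{}^3 = 2 * T^{13} = 2 * -1 = -2
Step 2: contract S_1{}^j with v_j.
S_1{}^1 * v_1 = 4 * 5 = 20
S_1{}^2 * v_2 = -2 * -1 = 2
S_1{}^3 * v_3 = -2 * 5 = -10
Result = 20 + 2 + -10 = 12

12


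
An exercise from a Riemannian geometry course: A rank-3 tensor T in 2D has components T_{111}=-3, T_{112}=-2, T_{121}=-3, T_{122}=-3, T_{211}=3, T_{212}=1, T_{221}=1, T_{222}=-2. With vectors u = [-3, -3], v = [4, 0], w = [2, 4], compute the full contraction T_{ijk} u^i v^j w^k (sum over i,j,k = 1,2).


S = sum over i,j,k of T_{ijk} u_i v_j w_k. Expanding all 8 terms:
T_{111}*u_1*v_1*w_1 = -3*-3*4*2 = 72  (running total: 72)
T_{112}*u_1*v_1*w_2 = -2*-3*4*4 = 96  (running total: 168)
T_{121}*u_1*v_2*w_1 = -3*-3*0*2 = 0  (running total: 168)
T_{122}*u_1*v_2*w_2 = -3*-3*0*4 = 0  (running total: 168)
T_{211}*u_2*v_1*w_1 = 3*-3*4*2 = -72  (running total: 96)
T_{212}*u_2*v_1*w_2 = 1*-3*4*4 = -48  (running total: 48)
T_{221}*u_2*v_2*w_1 = 1*-3*0*2 = 0  (running total: 48)
T_{222}*u_2*v_2*w_2 = -2*-3*0*4 = 0  (running total: 48)
S = 48

48


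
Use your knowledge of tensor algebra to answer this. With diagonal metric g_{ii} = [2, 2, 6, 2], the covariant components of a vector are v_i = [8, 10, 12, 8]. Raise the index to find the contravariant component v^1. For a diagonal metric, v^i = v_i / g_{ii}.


To raise an index with a diagonal metric: v^i = v_i / g_{ii}.
For index 1: v_1 = 8, g_{11} = 2
v^1 = 8 / 2 = 4

4


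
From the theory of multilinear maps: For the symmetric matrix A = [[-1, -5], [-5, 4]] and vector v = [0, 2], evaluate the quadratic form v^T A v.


First compute Av:
(Av)_1 = -1*0 + -5*2 = -10
(Av)_2 = -5*0 + 4*2 = 8
Av = [-10, 8]
Then v^T (Av) = 0*-10 + 2*8
= 0 + 16 = 16

16


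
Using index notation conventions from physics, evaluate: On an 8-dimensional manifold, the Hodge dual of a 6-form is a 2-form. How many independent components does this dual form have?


The Hodge dual of a p-form on an n-dimensional manifold is an (n-p)-form.
n = 8, p = 6, so dual degree = 8 - 6 = 2
The number of components is C(n, n-p) = C(8, 2) = 28

28


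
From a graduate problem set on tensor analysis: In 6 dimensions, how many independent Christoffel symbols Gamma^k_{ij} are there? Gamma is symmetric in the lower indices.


Christoffel symbols Gamma^k_{ij} are symmetric in i,j, so there are d * d(d+1)/2 independent symbols.
d = 6
d(d+1)/2 = 6 * 7 / 2 = 21
Total = 6 * 21 = 126

126


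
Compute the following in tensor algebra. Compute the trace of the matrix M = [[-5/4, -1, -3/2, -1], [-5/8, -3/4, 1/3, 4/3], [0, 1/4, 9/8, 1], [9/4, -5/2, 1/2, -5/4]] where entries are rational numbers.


The trace is the sum of diagonal entries.
Diagonal: M[1,1] = -5/4, M[2,2] = -3/4, M[3,3] = 9/8, M[4,4] = -5/4
Tr(M) = -5/4 + -3/4 + 9/8 + -5/4
Computing step by step:
After adding M[1,1]: -5/4
After adding M[2,2]: -2
After adding M[3,3]: -7/8
After adding M[4,4]: -17/8
Tr(M) = -17/8

-17/8


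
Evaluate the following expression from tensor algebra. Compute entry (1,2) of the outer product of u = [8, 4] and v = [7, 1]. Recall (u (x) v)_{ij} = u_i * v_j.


The outer product entry T_{ij} = u_i * v_j.
We need i=1, j=2.
u_1 = 8, v_2 = 1
T_{1,2} = 8 * 1 = 8

8


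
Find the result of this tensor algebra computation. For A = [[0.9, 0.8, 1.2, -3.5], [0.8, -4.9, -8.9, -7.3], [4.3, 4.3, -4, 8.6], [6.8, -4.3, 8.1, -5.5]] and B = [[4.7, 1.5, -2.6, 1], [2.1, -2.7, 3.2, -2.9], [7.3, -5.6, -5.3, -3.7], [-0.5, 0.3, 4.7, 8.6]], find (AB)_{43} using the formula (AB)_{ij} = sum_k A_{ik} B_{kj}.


(AB)_{ij} = sum_k A_{ik} B_{kj}.
For i=4, j=3:
A_{41} * B_{13} = 6.8 * -2.6 = -17.68
A_{42} * B_{23} = -4.3 * 3.2 = -13.76
A_{43} * B_{33} = 8.1 * -5.3 = -42.93
A_{44} * B_{43} = -5.5 * 4.7 = -25.85
Sum = -17.68 + -13.76 + -42.93 + -25.85 = -100.22

-100.22


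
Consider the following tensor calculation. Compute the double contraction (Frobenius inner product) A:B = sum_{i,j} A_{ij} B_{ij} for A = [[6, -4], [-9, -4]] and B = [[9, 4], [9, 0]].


A:B = sum over all i,j of A_{ij} * B_{ij}.
Row 1: 6*9=54, -4*4=-16 => row sum = 38
Row 2: -9*9=-81, -4*0=0 => row sum = -81
Total = 38 + -81 = -43

-43


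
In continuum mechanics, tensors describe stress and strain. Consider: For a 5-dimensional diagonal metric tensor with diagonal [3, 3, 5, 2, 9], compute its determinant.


For a diagonal metric, the determinant is the product of diagonal entries.
Diagonal entries: 3, 3, 5, 2, 9
det(g) = 3 * 3 * 5 * 2 * 9 = 810

810


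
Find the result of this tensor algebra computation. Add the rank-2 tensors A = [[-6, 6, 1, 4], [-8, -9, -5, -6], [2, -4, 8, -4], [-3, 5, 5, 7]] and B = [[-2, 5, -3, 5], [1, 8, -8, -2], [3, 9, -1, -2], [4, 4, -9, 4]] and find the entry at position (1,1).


Tensor addition is component-wise: (A + B)_{ij} = A_{ij} + B_{ij}.
A_{11} = -6
B_{11} = -2
(A + B)_{11} = -6 + -2 = -8

-8


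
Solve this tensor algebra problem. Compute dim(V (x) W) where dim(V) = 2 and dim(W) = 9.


The dimension of a tensor product is the product of dimensions.
dim(V) = 2, dim(W) = 9
dim(V (x) W) = 2 * 9 = 18

18


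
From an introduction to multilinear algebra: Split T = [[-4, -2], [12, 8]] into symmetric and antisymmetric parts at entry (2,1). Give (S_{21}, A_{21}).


T_{21} = 12
T_{12} = -2
S_{21} = (12 + -2)/2 = 10/2 = 5
A_{21} = (12 - -2)/2 = 14/2 = 7
Check: S + A = 5 + 7 = 12 = T_{21}.

(5, 7)


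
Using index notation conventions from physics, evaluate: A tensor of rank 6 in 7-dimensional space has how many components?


The number of components of a rank-r tensor in d dimensions is d^r.
Here d = 7 and r = 6.
7^6 = 117649

117649


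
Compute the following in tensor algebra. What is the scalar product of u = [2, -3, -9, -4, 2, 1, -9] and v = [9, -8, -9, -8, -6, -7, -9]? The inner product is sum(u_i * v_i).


The inner product u . v = sum of u_i * v_i.
Term-by-term: 2 * 9, -3 * -8, -9 * -9, -4 * -8, 2 * -6, 1 * -7, -9 * -9
Products: 18, 24, 81, 32, -12, -7, 81
Sum = 18 + 24 + 81 + 32 + -12 + -7 + 81 = 217

217


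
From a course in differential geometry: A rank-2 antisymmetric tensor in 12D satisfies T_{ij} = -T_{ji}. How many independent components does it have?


An antisymmetric rank-2 tensor satisfies A_{ij} = -A_{ji}, so diagonal entries are zero.
The independent components are the upper-triangular entries: C(n, 2) = n(n-1)/2.
n = 12
C(12, 2) = 12 * 11 / 2 = 132 / 2 = 66

66


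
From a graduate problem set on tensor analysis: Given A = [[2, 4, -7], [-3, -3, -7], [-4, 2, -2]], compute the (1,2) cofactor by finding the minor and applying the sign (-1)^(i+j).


To find cofactor C_{12}, delete row 1 and column 2.
The resulting 2x2 submatrix is: [[-3, -7], [-4, -2]]
Minor M_{12} = -3*-2 - -7*-4
  = 6 - 28 = -22
Sign = (-1)^(1+2) = (-1)^3 = -1
Cofactor C_{12} = -1 * -22 = 22

22


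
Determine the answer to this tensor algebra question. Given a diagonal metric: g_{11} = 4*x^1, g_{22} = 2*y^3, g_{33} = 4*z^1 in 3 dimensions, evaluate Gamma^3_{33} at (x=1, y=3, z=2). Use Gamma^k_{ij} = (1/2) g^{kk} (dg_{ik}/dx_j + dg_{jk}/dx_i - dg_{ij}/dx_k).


For a diagonal metric, Gamma^k_{ij} = (1/2) g^{kk} (dg_{ik}/dx_j + dg_{jk}/dx_i - dg_{ij}/dx_k).
The metric is diagonal, so g_{ab} = 0 for a != b.
At the given point: g_{11} = 4, g_{22} = 54, g_{33} = 8
g^{33} = 1/8
dg_{33}/dx_3 = dg_{33}/dx_3 = 4
dg_{33}/dx_3 = dg_{33}/dx_3 = 4
dg_{33}/dx_3 = dg_{33}/dx_3 = 4
Numerator = 4 + 4 - 4 = 4
Gamma^3_{33} = 4 / (2 * 8) = 1/4

1/4


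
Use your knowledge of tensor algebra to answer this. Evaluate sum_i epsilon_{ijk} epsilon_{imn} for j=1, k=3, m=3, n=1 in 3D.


Using the identity: epsilon_{ijk} epsilon_{imn} = delta_{jm} delta_{kn} - delta_{jn} delta_{km}.
delta_{13} = 0
delta_{31} = 0
delta_{11} = 1
delta_{33} = 1
Result = 0 * 0 - 1 * 1 = 0 - 1 = -1

-1


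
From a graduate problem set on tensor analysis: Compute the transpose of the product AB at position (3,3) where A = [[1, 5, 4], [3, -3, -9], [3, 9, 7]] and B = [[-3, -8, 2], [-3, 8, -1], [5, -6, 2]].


(AB)^T_{ij} = (AB)_{ji} = sum_k A_{jk} B_{ki}.
For i=3, j=3 we need (AB)_{33}:
A_{31} * B_{13} = 3 * 2 = 6
A_{32} * B_{23} = 9 * -1 = -9
A_{33} * B_{33} = 7 * 2 = 14
Sum = 6 + -9 + 14 = 11

11


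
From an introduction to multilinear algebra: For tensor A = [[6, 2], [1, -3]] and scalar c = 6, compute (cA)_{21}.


Scalar multiplication: (cA)_{ij} = c * A_{ij}.
c = 6
A_{21} = 1
(cA)_{21} = 6 * 1 = 6

6


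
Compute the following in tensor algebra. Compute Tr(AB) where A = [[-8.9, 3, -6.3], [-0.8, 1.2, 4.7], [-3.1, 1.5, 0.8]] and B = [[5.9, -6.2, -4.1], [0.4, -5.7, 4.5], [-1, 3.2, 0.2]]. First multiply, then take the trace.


Tr(AB) = sum_i (AB)_{ii} where (AB)_{ii} = sum_k A_{ik} B_{ki}.
(AB)_{11} = -8.9*5.9 + 3*0.4 + -6.3*-1 = -45.01
(AB)_{22} = -0.8*-6.2 + 1.2*-5.7 + 4.7*3.2 = 13.16
(AB)_{33} = -3.1*-4.1 + 1.5*4.5 + 0.8*0.2 = 19.62
Tr(AB) = -45.01 + 13.16 + 19.62 = -12.23

-12.23


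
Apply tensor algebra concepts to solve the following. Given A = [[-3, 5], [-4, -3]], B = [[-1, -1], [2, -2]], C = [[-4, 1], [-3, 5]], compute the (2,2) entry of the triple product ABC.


(ABC)_{22} = sum_m (AB)_{2m} C_{m2}. First compute row 2 of AB.
(AB)_{21} = -4*-1 + -3*2 = -2
(AB)_{22} = -4*-1 + -3*-2 = 10
Now contract with column 2 of C:
(AB)_{21} * C_{12} = -2 * 1 = -2
(AB)_{22} * C_{22} = 10 * 5 = 50
(ABC)_{22} = -2 + 50 = 48

48


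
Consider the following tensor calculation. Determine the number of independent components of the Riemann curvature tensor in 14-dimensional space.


The Riemann tensor in d dimensions has d^2(d^2 - 1)/12 independent components.
d = 14, so d^2 = 196
d^2 - 1 = 195
d^2(d^2 - 1) = 196 * 195 = 38220
Divide by 12: 38220 / 12 = 3185

3185


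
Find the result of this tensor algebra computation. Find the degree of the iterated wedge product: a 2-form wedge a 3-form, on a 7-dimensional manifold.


The degree of a wedge product is the sum of the degrees of the individual forms.
Degrees: 2, 3
Total degree = 2 + 3 = 5

5


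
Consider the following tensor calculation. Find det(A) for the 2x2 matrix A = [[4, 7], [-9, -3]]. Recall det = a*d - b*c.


For a 2x2 matrix [[a, b], [c, d]], det = a*d - b*c.
a = 4, b = 7, c = -9, d = -3
a*d = 4 * -3 = -12
b*c = 7 * -9 = -63
det = -12 - -63 = 51

51


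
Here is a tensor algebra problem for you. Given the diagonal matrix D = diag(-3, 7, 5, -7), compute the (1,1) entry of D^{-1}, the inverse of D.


For a diagonal matrix, the inverse has entries (D^{-1})_{ii} = 1/d_{ii}.
The diagonal entries are: d_{11} = -3, d_{22} = 7, d_{33} = 5, d_{44} = -7
We need (D^{-1})_{11} = 1/d_{11} = 1/-3 = -1/3

-1/3


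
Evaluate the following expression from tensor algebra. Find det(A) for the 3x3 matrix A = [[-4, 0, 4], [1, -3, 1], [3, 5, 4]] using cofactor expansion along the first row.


Expanding along the first row, det(A) = a11*M_11 - a12*M_12 + a13*M_13, where M_1j is the (1,j) minor.
Minor M_11 = -3*4 - 1*5 = -17
Minor M_12 = 1*4 - 1*3 = 1
Minor M_13 = 1*5 - -3*3 = 14
det = -4*(-17) - 0*(1) + 4*(14)
    = 68 - 0 + 56
    = 124

124


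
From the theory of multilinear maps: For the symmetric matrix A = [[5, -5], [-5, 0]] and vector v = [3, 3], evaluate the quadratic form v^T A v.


First compute Av:
(Av)_1 = 5*3 + -5*3 = 0
(Av)_2 = -5*3 + 0*3 = -15
Av = [0, -15]
Then v^T (Av) = 3*0 + 3*-15
= 0 + -45 = -45

-45


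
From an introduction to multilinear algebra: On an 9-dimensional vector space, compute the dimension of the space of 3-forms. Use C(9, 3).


The dimension of the space of p-forms on an n-dimensional space is C(n, p).
n = 9, p = 3
C(9, 3) = 9! / (3! * 6!) = 84

84


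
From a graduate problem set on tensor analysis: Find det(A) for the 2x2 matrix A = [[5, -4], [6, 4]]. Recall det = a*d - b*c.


For a 2x2 matrix [[a, b], [c, d]], det = a*d - b*c.
a = 5, b = -4, c = 6, d = 4
a*d = 5 * 4 = 20
b*c = -4 * 6 = -24
det = 20 - -24 = 44

44


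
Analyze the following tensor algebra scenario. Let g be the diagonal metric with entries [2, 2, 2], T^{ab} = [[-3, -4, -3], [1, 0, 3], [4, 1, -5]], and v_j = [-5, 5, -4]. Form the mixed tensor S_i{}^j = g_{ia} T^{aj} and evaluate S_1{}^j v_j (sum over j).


Step 1: lower the first index. For a diagonal metric, g_{ia} T^{aj} = g_{ii} T^{ij} (no sum on i).
g_{11} = 2
S_1{}^1 = 2 * T^{11} = 2 * -3 = -6
S_1{}^2 = 2 * T^{12} = 2 * -4 = -8
S_1{}^3 = 2 * T^{13} = 2 * -3 = -6
Step 2: contract S_1{}^j with v_j.
S_1{}^1 * v_1 = -6 * -5 = 30
S_1{}^2 * v_2 = -8 * 5 = -40
S_1{}^3 * v_3 = -6 * -4 = 24
Result = 30 + -40 + 24 = 14

14


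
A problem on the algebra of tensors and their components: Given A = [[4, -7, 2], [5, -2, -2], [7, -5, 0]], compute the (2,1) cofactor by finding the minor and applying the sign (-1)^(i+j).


To find cofactor C_{21}, delete row 2 and column 1.
The resulting 2x2 submatrix is: [[-7, 2], [-5, 0]]
Minor M_{21} = -7*0 - 2*-5
  = 0 - -10 = 10
Sign = (-1)^(2+1) = (-1)^3 = -1
Cofactor C_{21} = -1 * 10 = -10

-10


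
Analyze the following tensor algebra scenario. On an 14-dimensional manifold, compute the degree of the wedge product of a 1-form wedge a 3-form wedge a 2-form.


The degree of a wedge product is the sum of the degrees of the individual forms.
Degrees: 1, 3, 2
Total degree = 1 + 3 + 2 = 6

6


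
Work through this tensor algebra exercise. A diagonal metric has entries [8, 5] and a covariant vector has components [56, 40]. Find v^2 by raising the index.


To raise an index with a diagonal metric: v^i = v_i / g_{ii}.
For index 2: v_2 = 40, g_{22} = 5
v^2 = 40 / 5 = 8

8


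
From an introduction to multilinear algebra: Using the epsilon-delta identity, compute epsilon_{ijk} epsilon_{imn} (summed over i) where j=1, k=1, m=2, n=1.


Using the identity: epsilon_{ijk} epsilon_{imn} = delta_{jm} delta_{kn} - delta_{jn} delta_{km}.
delta_{12} = 0
delta_{11} = 1
delta_{11} = 1
delta_{12} = 0
Result = 0 * 1 - 1 * 0 = 0 - 0 = 0

0


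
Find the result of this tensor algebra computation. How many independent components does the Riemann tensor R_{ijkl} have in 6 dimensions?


The Riemann tensor in d dimensions has d^2(d^2 - 1)/12 independent components.
d = 6, so d^2 = 36
d^2 - 1 = 35
d^2(d^2 - 1) = 36 * 35 = 1260
Divide by 12: 1260 / 12 = 105

105


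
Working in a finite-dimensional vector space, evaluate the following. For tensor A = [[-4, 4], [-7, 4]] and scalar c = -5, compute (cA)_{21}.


Scalar multiplication: (cA)_{ij} = c * A_{ij}.
c = -5
A_{21} = -7
(cA)_{21} = -5 * -7 = 35

35


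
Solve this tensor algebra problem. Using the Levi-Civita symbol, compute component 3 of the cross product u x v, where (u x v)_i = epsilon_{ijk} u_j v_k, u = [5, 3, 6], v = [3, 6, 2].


(u x v)_3 = sum_{j,k} epsilon_{3jk} u_j v_k. Only permutations of (1,2,3) contribute; the two non-zero terms are:
eps_{312} u_1 v_2 = 1 * 5 * 6 = 30
eps_{321} u_2 v_1 = -1 * 3 * 3 = -9
(u x v)_3 = 21

21


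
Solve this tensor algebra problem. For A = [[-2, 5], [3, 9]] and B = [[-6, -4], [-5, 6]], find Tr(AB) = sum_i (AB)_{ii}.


Tr(AB) = sum_i (AB)_{ii} where (AB)_{ii} = sum_k A_{ik} B_{ki}.
(AB)_{11} = -2*-6 + 5*-5 = -13
(AB)_{22} = 3*-4 + 9*6 = 42
Tr(AB) = -13 + 42 = 29

29


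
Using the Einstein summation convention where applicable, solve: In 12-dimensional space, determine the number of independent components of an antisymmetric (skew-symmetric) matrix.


An antisymmetric rank-2 tensor satisfies A_{ij} = -A_{ji}, so diagonal entries are zero.
The independent components are the upper-triangular entries: C(n, 2) = n(n-1)/2.
n = 12
C(12, 2) = 12 * 11 / 2 = 132 / 2 = 66

66


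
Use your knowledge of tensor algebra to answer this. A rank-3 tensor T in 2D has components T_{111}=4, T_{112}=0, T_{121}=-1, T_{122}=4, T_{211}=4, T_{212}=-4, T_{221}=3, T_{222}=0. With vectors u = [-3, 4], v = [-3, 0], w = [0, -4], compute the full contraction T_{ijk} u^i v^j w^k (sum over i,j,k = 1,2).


S = sum over i,j,k of T_{ijk} u_i v_j w_k. Expanding all 8 terms:
T_{111}*u_1*v_1*w_1 = 4*-3*-3*0 = 0  (running total: 0)
T_{112}*u_1*v_1*w_2 = 0*-3*-3*-4 = 0  (running total: 0)
T_{121}*u_1*v_2*w_1 = -1*-3*0*0 = 0  (running total: 0)
T_{122}*u_1*v_2*w_2 = 4*-3*0*-4 = 0  (running total: 0)
T_{211}*u_2*v_1*w_1 = 4*4*-3*0 = 0  (running total: 0)
T_{212}*u_2*v_1*w_2 = -4*4*-3*-4 = -192  (running total: -192)
T_{221}*u_2*v_2*w_1 = 3*4*0*0 = 0  (running total: -192)
T_{222}*u_2*v_2*w_2 = 0*4*0*-4 = 0  (running total: -192)
S = -192

-192


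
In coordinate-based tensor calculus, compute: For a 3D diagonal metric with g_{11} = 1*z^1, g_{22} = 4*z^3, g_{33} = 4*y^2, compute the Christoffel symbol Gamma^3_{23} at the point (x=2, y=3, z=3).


For a diagonal metric, Gamma^k_{ij} = (1/2) g^{kk} (dg_{ik}/dx_j + dg_{jk}/dx_i - dg_{ij}/dx_k).
The metric is diagonal, so g_{ab} = 0 for a != b.
At the given point: g_{11} = 3, g_{22} = 108, g_{33} = 36
g^{33} = 1/36
dg_{23}/dx_3 = 0 (off-diagonal)
dg_{33}/dx_2 = dg_{33}/dx_2 = 24
dg_{23}/dx_3 = 0 (off-diagonal)
Numerator = 0 + 24 - 0 = 24
Gamma^3_{23} = 24 / (2 * 36) = 1/3

1/3


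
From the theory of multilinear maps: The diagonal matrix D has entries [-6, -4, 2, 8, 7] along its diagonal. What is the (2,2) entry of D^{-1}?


For a diagonal matrix, the inverse has entries (D^{-1})_{ii} = 1/d_{ii}.
The diagonal entries are: d_{11} = -6, d_{22} = -4, d_{33} = 2, d_{44} = 8, d_{55} = 7
We need (D^{-1})_{22} = 1/d_{22} = 1/-4 = -1/4

-1/4


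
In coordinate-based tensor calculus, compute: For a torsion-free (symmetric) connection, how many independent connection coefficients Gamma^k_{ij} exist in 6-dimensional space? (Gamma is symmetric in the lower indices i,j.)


Christoffel symbols Gamma^k_{ij} are symmetric in i,j, so there are d * d(d+1)/2 independent symbols.
d = 6
d(d+1)/2 = 6 * 7 / 2 = 21
Total = 6 * 21 = 126

126


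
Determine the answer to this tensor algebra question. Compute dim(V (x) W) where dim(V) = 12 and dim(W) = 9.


The dimension of a tensor product is the product of dimensions.
dim(V) = 12, dim(W) = 9
dim(V (x) W) = 12 * 9 = 108

108


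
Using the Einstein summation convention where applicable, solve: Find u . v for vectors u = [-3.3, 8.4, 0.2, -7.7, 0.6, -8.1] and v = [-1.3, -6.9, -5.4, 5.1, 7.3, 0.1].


The inner product u . v = sum of u_i * v_i.
Term-by-term: -3.3 * -1.3, 8.4 * -6.9, 0.2 * -5.4, -7.7 * 5.1, 0.6 * 7.3, -8.1 * 0.1
Products: 4.29, -57.96, -1.08, -39.27, 4.38, -0.81
Sum = 4.29 + -57.96 + -1.08 + -39.27 + 4.38 + -0.81 = -90.45

-90.45


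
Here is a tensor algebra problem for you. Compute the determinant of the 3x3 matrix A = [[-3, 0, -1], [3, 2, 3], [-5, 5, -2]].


Expanding along the first row, det(A) = a11*M_11 - a12*M_12 + a13*M_13, where M_1j is the (1,j) minor.
Minor M_11 = 2*-2 - 3*5 = -19
Minor M_12 = 3*-2 - 3*-5 = 9
Minor M_13 = 3*5 - 2*-5 = 25
det = -3*(-19) - 0*(9) + -1*(25)
    = 57 - 0 + -25
    = 32

32
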